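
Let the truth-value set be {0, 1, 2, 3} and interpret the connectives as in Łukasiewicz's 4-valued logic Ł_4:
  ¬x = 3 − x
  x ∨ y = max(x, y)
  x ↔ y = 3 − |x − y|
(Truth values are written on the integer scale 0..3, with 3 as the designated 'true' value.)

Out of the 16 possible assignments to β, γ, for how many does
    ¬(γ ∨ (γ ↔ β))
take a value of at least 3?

1

β = 0, γ = 0 ↦ 0  <
β = 0, γ = 1 ↦ 1  <
β = 0, γ = 2 ↦ 1  <
β = 0, γ = 3 ↦ 0  <
β = 1, γ = 0 ↦ 1  <
β = 1, γ = 1 ↦ 0  <
β = 1, γ = 2 ↦ 1  <
β = 1, γ = 3 ↦ 0  <
β = 2, γ = 0 ↦ 2  <
β = 2, γ = 1 ↦ 1  <
β = 2, γ = 2 ↦ 0  <
β = 2, γ = 3 ↦ 0  <
β = 3, γ = 0 ↦ 3  ≥
β = 3, γ = 1 ↦ 2  <
β = 3, γ = 2 ↦ 1  <
β = 3, γ = 3 ↦ 0  <
So 1 of the 16 assignments meets the threshold.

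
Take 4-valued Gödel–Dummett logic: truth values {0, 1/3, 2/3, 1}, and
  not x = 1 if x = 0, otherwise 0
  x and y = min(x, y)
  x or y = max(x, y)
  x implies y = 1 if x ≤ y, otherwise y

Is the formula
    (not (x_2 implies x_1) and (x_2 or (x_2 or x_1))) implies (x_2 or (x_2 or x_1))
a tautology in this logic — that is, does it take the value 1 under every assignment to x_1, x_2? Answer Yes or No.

x_1 = 0, x_2 = 0 ↦ 1
x_1 = 0, x_2 = 1/3 ↦ 1
x_1 = 0, x_2 = 2/3 ↦ 1
x_1 = 0, x_2 = 1 ↦ 1
x_1 = 1/3, x_2 = 0 ↦ 1
x_1 = 1/3, x_2 = 1/3 ↦ 1
x_1 = 1/3, x_2 = 2/3 ↦ 1
x_1 = 1/3, x_2 = 1 ↦ 1
x_1 = 2/3, x_2 = 0 ↦ 1
x_1 = 2/3, x_2 = 1/3 ↦ 1
x_1 = 2/3, x_2 = 2/3 ↦ 1
x_1 = 2/3, x_2 = 1 ↦ 1
x_1 = 1, x_2 = 0 ↦ 1
x_1 = 1, x_2 = 1/3 ↦ 1
x_1 = 1, x_2 = 2/3 ↦ 1
x_1 = 1, x_2 = 1 ↦ 1
Every assignment gives a value ≥ 1.

Yes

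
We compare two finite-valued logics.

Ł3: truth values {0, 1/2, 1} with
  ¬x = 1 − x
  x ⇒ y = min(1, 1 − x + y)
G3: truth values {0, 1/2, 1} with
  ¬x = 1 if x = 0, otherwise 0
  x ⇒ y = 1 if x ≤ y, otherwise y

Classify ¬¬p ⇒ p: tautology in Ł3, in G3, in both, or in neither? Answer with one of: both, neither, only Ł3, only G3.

In Ł3: every assignment gives 1 — tautology.
In G3: at p = 1/2 the value is 1/2 — not a tautology.

only Ł3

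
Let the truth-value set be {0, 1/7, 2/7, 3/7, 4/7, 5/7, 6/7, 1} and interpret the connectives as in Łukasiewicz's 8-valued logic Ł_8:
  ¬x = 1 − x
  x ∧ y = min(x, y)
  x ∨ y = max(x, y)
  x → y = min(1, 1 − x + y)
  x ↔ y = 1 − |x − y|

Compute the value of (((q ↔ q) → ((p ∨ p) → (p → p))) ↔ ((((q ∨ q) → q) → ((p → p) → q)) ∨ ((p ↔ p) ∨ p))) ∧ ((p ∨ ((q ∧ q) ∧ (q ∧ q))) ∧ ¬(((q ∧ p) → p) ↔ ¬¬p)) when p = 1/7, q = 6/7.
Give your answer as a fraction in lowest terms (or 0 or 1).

q ↔ q = 6/7 ↔ 6/7 = 1
p ∨ p = 1/7 ∨ 1/7 = 1/7
p → p = 1/7 → 1/7 = 1
(p ∨ p) → (p → p) = 1/7 → 1 = 1
(q ↔ q) → ((p ∨ p) → (p → p)) = 1 → 1 = 1
q ∨ q = 6/7 ∨ 6/7 = 6/7
(q ∨ q) → q = 6/7 → 6/7 = 1
p → p = 1/7 → 1/7 = 1
(p → p) → q = 1 → 6/7 = 6/7
((q ∨ q) → q) → ((p → p) → q) = 1 → 6/7 = 6/7
p ↔ p = 1/7 ↔ 1/7 = 1
(p ↔ p) ∨ p = 1 ∨ 1/7 = 1
(((q ∨ q) → q) → ((p → p) → q)) ∨ ((p ↔ p) ∨ p) = 6/7 ∨ 1 = 1
((q ↔ q) → ((p ∨ p) → (p → p))) ↔ ((((q ∨ q) → q) → ((p → p) → q)) ∨ ((p ↔ p) ∨ p)) = 1 ↔ 1 = 1
q ∧ q = 6/7 ∧ 6/7 = 6/7
q ∧ q = 6/7 ∧ 6/7 = 6/7
(q ∧ q) ∧ (q ∧ q) = 6/7 ∧ 6/7 = 6/7
p ∨ ((q ∧ q) ∧ (q ∧ q)) = 1/7 ∨ 6/7 = 6/7
q ∧ p = 6/7 ∧ 1/7 = 1/7
(q ∧ p) → p = 1/7 → 1/7 = 1
¬p = ¬1/7 = 6/7
¬¬p = ¬6/7 = 1/7
((q ∧ p) → p) ↔ ¬¬p = 1 ↔ 1/7 = 1/7
¬(((q ∧ p) → p) ↔ ¬¬p) = ¬1/7 = 6/7
(p ∨ ((q ∧ q) ∧ (q ∧ q))) ∧ ¬(((q ∧ p) → p) ↔ ¬¬p) = 6/7 ∧ 6/7 = 6/7
(((q ↔ q) → ((p ∨ p) → (p → p))) ↔ ((((q ∨ q) → q) → ((p → p) → q)) ∨ ((p ↔ p) ∨ p))) ∧ ((p ∨ ((q ∧ q) ∧ (q ∧ q))) ∧ ¬(((q ∧ p) → p) ↔ ¬¬p)) = 1 ∧ 6/7 = 6/7

6/7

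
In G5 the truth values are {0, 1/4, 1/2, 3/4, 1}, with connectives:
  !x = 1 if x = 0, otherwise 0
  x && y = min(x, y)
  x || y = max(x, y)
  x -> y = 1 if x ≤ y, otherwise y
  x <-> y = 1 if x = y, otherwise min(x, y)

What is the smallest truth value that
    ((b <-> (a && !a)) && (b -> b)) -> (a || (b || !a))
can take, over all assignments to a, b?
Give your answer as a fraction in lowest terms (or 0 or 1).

1/4

Take a = 1/4, b = 0:
!a = !1/4 = 0
a && !a = 1/4 && 0 = 0
b <-> (a && !a) = 0 <-> 0 = 1
b -> b = 0 -> 0 = 1
(b <-> (a && !a)) && (b -> b) = 1 && 1 = 1
!a = !1/4 = 0
b || !a = 0 || 0 = 0
a || (b || !a) = 1/4 || 0 = 1/4
((b <-> (a && !a)) && (b -> b)) -> (a || (b || !a)) = 1 -> 1/4 = 1/4
No assignment yields a value below 1/4, so this is the minimum.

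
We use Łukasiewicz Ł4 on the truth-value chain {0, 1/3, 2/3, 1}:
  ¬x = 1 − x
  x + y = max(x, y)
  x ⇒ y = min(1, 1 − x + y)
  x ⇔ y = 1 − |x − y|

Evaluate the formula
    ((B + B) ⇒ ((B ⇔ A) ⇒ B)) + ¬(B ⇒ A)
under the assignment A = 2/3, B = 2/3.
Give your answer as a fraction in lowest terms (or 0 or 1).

1

B + B = 2/3 + 2/3 = 2/3
B ⇔ A = 2/3 ⇔ 2/3 = 1
(B ⇔ A) ⇒ B = 1 ⇒ 2/3 = 2/3
(B + B) ⇒ ((B ⇔ A) ⇒ B) = 2/3 ⇒ 2/3 = 1
B ⇒ A = 2/3 ⇒ 2/3 = 1
¬(B ⇒ A) = ¬1 = 0
((B + B) ⇒ ((B ⇔ A) ⇒ B)) + ¬(B ⇒ A) = 1 + 0 = 1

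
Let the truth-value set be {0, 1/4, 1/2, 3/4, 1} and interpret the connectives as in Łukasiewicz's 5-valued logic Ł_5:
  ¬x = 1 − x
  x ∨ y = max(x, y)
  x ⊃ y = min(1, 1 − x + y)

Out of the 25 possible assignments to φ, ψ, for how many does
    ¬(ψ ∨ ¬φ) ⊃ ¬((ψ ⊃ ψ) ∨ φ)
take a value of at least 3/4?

value 1: 9 assignments (counts)
value 3/4: 7 assignments (counts)
value 1/2: 5 assignments
value 1/4: 3 assignments
value 0: 1 assignment
So 16 of the 25 assignments meet the threshold.

16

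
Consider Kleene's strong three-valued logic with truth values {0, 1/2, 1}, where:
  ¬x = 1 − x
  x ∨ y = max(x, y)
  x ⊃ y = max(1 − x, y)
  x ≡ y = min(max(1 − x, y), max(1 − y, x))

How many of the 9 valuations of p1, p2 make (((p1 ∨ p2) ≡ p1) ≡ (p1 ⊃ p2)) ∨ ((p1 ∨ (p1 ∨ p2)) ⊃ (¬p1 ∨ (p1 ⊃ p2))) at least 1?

5

p1 = 0, p2 = 0 ↦ 1  ≥
p1 = 0, p2 = 1/2 ↦ 1  ≥
p1 = 0, p2 = 1 ↦ 1  ≥
p1 = 1/2, p2 = 0 ↦ 1/2  <
p1 = 1/2, p2 = 1/2 ↦ 1/2  <
p1 = 1/2, p2 = 1 ↦ 1  ≥
p1 = 1, p2 = 0 ↦ 0  <
p1 = 1, p2 = 1/2 ↦ 1/2  <
p1 = 1, p2 = 1 ↦ 1  ≥
So 5 of the 9 assignments meet the threshold.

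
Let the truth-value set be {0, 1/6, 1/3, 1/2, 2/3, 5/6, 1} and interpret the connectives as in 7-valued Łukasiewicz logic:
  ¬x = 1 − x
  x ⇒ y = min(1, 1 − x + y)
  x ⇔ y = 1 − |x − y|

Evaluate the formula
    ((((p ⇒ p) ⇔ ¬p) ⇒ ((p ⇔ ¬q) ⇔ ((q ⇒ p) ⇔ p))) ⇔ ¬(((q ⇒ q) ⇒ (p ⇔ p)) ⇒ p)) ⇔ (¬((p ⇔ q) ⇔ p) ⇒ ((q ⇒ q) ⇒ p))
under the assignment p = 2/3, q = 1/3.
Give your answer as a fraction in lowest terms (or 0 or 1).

p ⇒ p = 2/3 ⇒ 2/3 = 1
¬p = ¬2/3 = 1/3
(p ⇒ p) ⇔ ¬p = 1 ⇔ 1/3 = 1/3
¬q = ¬1/3 = 2/3
p ⇔ ¬q = 2/3 ⇔ 2/3 = 1
q ⇒ p = 1/3 ⇒ 2/3 = 1
(q ⇒ p) ⇔ p = 1 ⇔ 2/3 = 2/3
(p ⇔ ¬q) ⇔ ((q ⇒ p) ⇔ p) = 1 ⇔ 2/3 = 2/3
((p ⇒ p) ⇔ ¬p) ⇒ ((p ⇔ ¬q) ⇔ ((q ⇒ p) ⇔ p)) = 1/3 ⇒ 2/3 = 1
q ⇒ q = 1/3 ⇒ 1/3 = 1
p ⇔ p = 2/3 ⇔ 2/3 = 1
(q ⇒ q) ⇒ (p ⇔ p) = 1 ⇒ 1 = 1
((q ⇒ q) ⇒ (p ⇔ p)) ⇒ p = 1 ⇒ 2/3 = 2/3
¬(((q ⇒ q) ⇒ (p ⇔ p)) ⇒ p) = ¬2/3 = 1/3
(((p ⇒ p) ⇔ ¬p) ⇒ ((p ⇔ ¬q) ⇔ ((q ⇒ p) ⇔ p))) ⇔ ¬(((q ⇒ q) ⇒ (p ⇔ p)) ⇒ p) = 1 ⇔ 1/3 = 1/3
p ⇔ q = 2/3 ⇔ 1/3 = 2/3
(p ⇔ q) ⇔ p = 2/3 ⇔ 2/3 = 1
¬((p ⇔ q) ⇔ p) = ¬1 = 0
q ⇒ q = 1/3 ⇒ 1/3 = 1
(q ⇒ q) ⇒ p = 1 ⇒ 2/3 = 2/3
¬((p ⇔ q) ⇔ p) ⇒ ((q ⇒ q) ⇒ p) = 0 ⇒ 2/3 = 1
((((p ⇒ p) ⇔ ¬p) ⇒ ((p ⇔ ¬q) ⇔ ((q ⇒ p) ⇔ p))) ⇔ ¬(((q ⇒ q) ⇒ (p ⇔ p)) ⇒ p)) ⇔ (¬((p ⇔ q) ⇔ p) ⇒ ((q ⇒ q) ⇒ p)) = 1/3 ⇔ 1 = 1/3

1/3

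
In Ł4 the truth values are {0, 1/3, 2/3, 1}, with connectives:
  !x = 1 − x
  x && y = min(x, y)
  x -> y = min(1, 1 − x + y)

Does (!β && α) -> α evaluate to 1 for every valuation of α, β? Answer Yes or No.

Yes

α = 0, β = 0 ↦ 1
α = 0, β = 1/3 ↦ 1
α = 0, β = 2/3 ↦ 1
α = 0, β = 1 ↦ 1
α = 1/3, β = 0 ↦ 1
α = 1/3, β = 1/3 ↦ 1
α = 1/3, β = 2/3 ↦ 1
α = 1/3, β = 1 ↦ 1
α = 2/3, β = 0 ↦ 1
α = 2/3, β = 1/3 ↦ 1
α = 2/3, β = 2/3 ↦ 1
α = 2/3, β = 1 ↦ 1
α = 1, β = 0 ↦ 1
α = 1, β = 1/3 ↦ 1
α = 1, β = 2/3 ↦ 1
α = 1, β = 1 ↦ 1
Every assignment gives a value ≥ 1.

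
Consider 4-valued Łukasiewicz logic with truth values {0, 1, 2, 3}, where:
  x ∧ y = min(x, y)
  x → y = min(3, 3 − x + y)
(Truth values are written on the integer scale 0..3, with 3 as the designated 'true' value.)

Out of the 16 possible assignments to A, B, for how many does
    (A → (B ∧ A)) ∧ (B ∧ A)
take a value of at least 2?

A = 0, B = 0 ↦ 0  <
A = 0, B = 1 ↦ 0  <
A = 0, B = 2 ↦ 0  <
A = 0, B = 3 ↦ 0  <
A = 1, B = 0 ↦ 0  <
A = 1, B = 1 ↦ 1  <
A = 1, B = 2 ↦ 1  <
A = 1, B = 3 ↦ 1  <
A = 2, B = 0 ↦ 0  <
A = 2, B = 1 ↦ 1  <
A = 2, B = 2 ↦ 2  ≥
A = 2, B = 3 ↦ 2  ≥
A = 3, B = 0 ↦ 0  <
A = 3, B = 1 ↦ 1  <
A = 3, B = 2 ↦ 2  ≥
A = 3, B = 3 ↦ 3  ≥
So 4 of the 16 assignments meet the threshold.

4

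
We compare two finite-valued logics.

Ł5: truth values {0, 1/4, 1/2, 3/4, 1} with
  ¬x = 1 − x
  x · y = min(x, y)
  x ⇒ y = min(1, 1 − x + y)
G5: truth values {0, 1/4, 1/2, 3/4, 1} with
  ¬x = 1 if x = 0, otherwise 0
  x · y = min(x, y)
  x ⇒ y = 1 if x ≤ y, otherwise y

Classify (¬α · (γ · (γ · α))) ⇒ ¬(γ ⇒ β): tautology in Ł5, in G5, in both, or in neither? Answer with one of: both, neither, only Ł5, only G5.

only G5

In Ł5: at α = 1/4, β = 1/4, γ = 1/4 the value is 3/4 — not a tautology.
In G5: every assignment gives 1 — tautology.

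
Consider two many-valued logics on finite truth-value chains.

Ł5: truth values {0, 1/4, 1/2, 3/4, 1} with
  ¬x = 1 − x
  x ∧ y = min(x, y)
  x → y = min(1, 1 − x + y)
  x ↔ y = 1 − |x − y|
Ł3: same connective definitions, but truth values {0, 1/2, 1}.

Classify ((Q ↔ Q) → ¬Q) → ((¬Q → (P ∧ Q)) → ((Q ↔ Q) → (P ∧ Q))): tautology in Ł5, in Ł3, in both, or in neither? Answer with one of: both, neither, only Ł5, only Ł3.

both

In Ł5: every assignment gives 1 — tautology.
In Ł3: every assignment gives 1 — tautology.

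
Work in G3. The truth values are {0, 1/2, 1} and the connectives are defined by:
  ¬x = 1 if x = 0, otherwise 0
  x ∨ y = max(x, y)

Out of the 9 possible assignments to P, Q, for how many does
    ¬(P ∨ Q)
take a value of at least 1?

P = 0, Q = 0 ↦ 1  ≥
P = 0, Q = 1/2 ↦ 0  <
P = 0, Q = 1 ↦ 0  <
P = 1/2, Q = 0 ↦ 0  <
P = 1/2, Q = 1/2 ↦ 0  <
P = 1/2, Q = 1 ↦ 0  <
P = 1, Q = 0 ↦ 0  <
P = 1, Q = 1/2 ↦ 0  <
P = 1, Q = 1 ↦ 0  <
So 1 of the 9 assignments meets the threshold.

1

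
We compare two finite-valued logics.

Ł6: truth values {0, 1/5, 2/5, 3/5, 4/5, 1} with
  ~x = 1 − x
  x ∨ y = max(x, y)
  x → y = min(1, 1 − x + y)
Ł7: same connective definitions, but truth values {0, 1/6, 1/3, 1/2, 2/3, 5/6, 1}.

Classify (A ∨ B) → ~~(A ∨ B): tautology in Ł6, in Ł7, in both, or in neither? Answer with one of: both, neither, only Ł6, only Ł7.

both

In Ł6: every assignment gives 1 — tautology.
In Ł7: every assignment gives 1 — tautology.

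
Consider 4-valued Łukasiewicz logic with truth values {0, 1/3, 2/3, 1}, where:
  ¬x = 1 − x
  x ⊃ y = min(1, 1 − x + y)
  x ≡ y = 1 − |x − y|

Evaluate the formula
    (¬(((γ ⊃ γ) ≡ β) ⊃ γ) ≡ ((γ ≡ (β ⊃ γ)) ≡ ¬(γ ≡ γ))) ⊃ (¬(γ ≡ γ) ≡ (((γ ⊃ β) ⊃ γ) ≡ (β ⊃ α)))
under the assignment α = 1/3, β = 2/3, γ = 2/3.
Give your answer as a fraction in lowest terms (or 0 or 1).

γ ⊃ γ = 2/3 ⊃ 2/3 = 1
(γ ⊃ γ) ≡ β = 1 ≡ 2/3 = 2/3
((γ ⊃ γ) ≡ β) ⊃ γ = 2/3 ⊃ 2/3 = 1
¬(((γ ⊃ γ) ≡ β) ⊃ γ) = ¬1 = 0
β ⊃ γ = 2/3 ⊃ 2/3 = 1
γ ≡ (β ⊃ γ) = 2/3 ≡ 1 = 2/3
γ ≡ γ = 2/3 ≡ 2/3 = 1
¬(γ ≡ γ) = ¬1 = 0
(γ ≡ (β ⊃ γ)) ≡ ¬(γ ≡ γ) = 2/3 ≡ 0 = 1/3
¬(((γ ⊃ γ) ≡ β) ⊃ γ) ≡ ((γ ≡ (β ⊃ γ)) ≡ ¬(γ ≡ γ)) = 0 ≡ 1/3 = 2/3
γ ≡ γ = 2/3 ≡ 2/3 = 1
¬(γ ≡ γ) = ¬1 = 0
γ ⊃ β = 2/3 ⊃ 2/3 = 1
(γ ⊃ β) ⊃ γ = 1 ⊃ 2/3 = 2/3
β ⊃ α = 2/3 ⊃ 1/3 = 2/3
((γ ⊃ β) ⊃ γ) ≡ (β ⊃ α) = 2/3 ≡ 2/3 = 1
¬(γ ≡ γ) ≡ (((γ ⊃ β) ⊃ γ) ≡ (β ⊃ α)) = 0 ≡ 1 = 0
(¬(((γ ⊃ γ) ≡ β) ⊃ γ) ≡ ((γ ≡ (β ⊃ γ)) ≡ ¬(γ ≡ γ))) ⊃ (¬(γ ≡ γ) ≡ (((γ ⊃ β) ⊃ γ) ≡ (β ⊃ α))) = 2/3 ⊃ 0 = 1/3

1/3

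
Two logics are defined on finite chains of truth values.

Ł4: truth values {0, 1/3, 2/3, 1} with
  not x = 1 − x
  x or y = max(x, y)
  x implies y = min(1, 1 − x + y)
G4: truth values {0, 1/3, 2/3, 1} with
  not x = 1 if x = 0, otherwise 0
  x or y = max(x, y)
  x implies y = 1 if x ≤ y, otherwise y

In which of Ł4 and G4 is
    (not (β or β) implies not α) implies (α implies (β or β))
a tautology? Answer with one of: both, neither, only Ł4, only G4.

In Ł4: every assignment gives 1 — tautology.
In G4: at α = 2/3, β = 1/3 the value is 1/3 — not a tautology.

only Ł4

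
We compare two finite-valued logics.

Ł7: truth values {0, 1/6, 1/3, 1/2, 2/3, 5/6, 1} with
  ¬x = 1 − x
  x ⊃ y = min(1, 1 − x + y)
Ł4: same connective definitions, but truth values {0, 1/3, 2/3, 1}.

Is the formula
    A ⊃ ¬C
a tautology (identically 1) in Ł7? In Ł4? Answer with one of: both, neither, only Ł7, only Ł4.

neither

In Ł7: at A = 1/6, C = 1 the value is 5/6 — not a tautology.
In Ł4: at A = 1/3, C = 1 the value is 2/3 — not a tautology.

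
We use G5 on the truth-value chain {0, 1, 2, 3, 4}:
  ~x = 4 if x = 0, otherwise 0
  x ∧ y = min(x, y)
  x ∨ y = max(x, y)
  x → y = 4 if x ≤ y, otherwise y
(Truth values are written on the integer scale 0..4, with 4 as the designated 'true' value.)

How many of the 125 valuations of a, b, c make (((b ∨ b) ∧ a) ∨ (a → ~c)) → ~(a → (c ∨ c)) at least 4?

36

value 4: 36 assignments (counts)
value 0: 89 assignments
So 36 of the 125 assignments meet the threshold.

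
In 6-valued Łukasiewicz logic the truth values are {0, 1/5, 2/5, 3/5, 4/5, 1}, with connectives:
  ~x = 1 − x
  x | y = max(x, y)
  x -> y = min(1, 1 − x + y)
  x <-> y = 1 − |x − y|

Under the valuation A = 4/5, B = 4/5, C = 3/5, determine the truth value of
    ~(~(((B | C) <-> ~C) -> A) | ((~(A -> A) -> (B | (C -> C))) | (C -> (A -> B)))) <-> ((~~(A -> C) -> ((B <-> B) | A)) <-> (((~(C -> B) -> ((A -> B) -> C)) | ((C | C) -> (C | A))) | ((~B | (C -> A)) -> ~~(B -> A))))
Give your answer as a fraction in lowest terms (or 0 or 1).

0

B | C = 4/5 | 3/5 = 4/5
~C = ~3/5 = 2/5
(B | C) <-> ~C = 4/5 <-> 2/5 = 3/5
((B | C) <-> ~C) -> A = 3/5 -> 4/5 = 1
~(((B | C) <-> ~C) -> A) = ~1 = 0
A -> A = 4/5 -> 4/5 = 1
~(A -> A) = ~1 = 0
C -> C = 3/5 -> 3/5 = 1
B | (C -> C) = 4/5 | 1 = 1
~(A -> A) -> (B | (C -> C)) = 0 -> 1 = 1
A -> B = 4/5 -> 4/5 = 1
C -> (A -> B) = 3/5 -> 1 = 1
(~(A -> A) -> (B | (C -> C))) | (C -> (A -> B)) = 1 | 1 = 1
~(((B | C) <-> ~C) -> A) | ((~(A -> A) -> (B | (C -> C))) | (C -> (A -> B))) = 0 | 1 = 1
~(~(((B | C) <-> ~C) -> A) | ((~(A -> A) -> (B | (C -> C))) | (C -> (A -> B)))) = ~1 = 0
A -> C = 4/5 -> 3/5 = 4/5
~(A -> C) = ~4/5 = 1/5
~~(A -> C) = ~1/5 = 4/5
B <-> B = 4/5 <-> 4/5 = 1
(B <-> B) | A = 1 | 4/5 = 1
~~(A -> C) -> ((B <-> B) | A) = 4/5 -> 1 = 1
C -> B = 3/5 -> 4/5 = 1
~(C -> B) = ~1 = 0
A -> B = 4/5 -> 4/5 = 1
(A -> B) -> C = 1 -> 3/5 = 3/5
~(C -> B) -> ((A -> B) -> C) = 0 -> 3/5 = 1
C | C = 3/5 | 3/5 = 3/5
C | A = 3/5 | 4/5 = 4/5
(C | C) -> (C | A) = 3/5 -> 4/5 = 1
(~(C -> B) -> ((A -> B) -> C)) | ((C | C) -> (C | A)) = 1 | 1 = 1
~B = ~4/5 = 1/5
C -> A = 3/5 -> 4/5 = 1
~B | (C -> A) = 1/5 | 1 = 1
B -> A = 4/5 -> 4/5 = 1
~(B -> A) = ~1 = 0
~~(B -> A) = ~0 = 1
(~B | (C -> A)) -> ~~(B -> A) = 1 -> 1 = 1
((~(C -> B) -> ((A -> B) -> C)) | ((C | C) -> (C | A))) | ((~B | (C -> A)) -> ~~(B -> A)) = 1 | 1 = 1
(~~(A -> C) -> ((B <-> B) | A)) <-> (((~(C -> B) -> ((A -> B) -> C)) | ((C | C) -> (C | A))) | ((~B | (C -> A)) -> ~~(B -> A))) = 1 <-> 1 = 1
~(~(((B | C) <-> ~C) -> A) | ((~(A -> A) -> (B | (C -> C))) | (C -> (A -> B)))) <-> ((~~(A -> C) -> ((B <-> B) | A)) <-> (((~(C -> B) -> ((A -> B) -> C)) | ((C | C) -> (C | A))) | ((~B | (C -> A)) -> ~~(B -> A)))) = 0 <-> 1 = 0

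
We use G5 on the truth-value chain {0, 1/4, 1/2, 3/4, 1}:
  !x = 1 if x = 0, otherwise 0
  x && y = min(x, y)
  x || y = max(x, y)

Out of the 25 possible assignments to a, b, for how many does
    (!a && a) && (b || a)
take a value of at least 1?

value 0: 25 assignments
So 0 of the 25 assignments meet the threshold.

0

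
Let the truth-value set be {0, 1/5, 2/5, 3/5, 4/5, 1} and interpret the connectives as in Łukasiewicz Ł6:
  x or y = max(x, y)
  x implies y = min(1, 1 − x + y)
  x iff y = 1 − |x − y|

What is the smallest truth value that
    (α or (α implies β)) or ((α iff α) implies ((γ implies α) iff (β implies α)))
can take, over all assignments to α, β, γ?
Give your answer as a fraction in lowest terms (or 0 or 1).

Take α = 2/5, β = 0, γ = 4/5:
α implies β = 2/5 implies 0 = 3/5
α or (α implies β) = 2/5 or 3/5 = 3/5
α iff α = 2/5 iff 2/5 = 1
γ implies α = 4/5 implies 2/5 = 3/5
β implies α = 0 implies 2/5 = 1
(γ implies α) iff (β implies α) = 3/5 iff 1 = 3/5
(α iff α) implies ((γ implies α) iff (β implies α)) = 1 implies 3/5 = 3/5
(α or (α implies β)) or ((α iff α) implies ((γ implies α) iff (β implies α))) = 3/5 or 3/5 = 3/5
No assignment yields a value below 3/5, so this is the minimum.

3/5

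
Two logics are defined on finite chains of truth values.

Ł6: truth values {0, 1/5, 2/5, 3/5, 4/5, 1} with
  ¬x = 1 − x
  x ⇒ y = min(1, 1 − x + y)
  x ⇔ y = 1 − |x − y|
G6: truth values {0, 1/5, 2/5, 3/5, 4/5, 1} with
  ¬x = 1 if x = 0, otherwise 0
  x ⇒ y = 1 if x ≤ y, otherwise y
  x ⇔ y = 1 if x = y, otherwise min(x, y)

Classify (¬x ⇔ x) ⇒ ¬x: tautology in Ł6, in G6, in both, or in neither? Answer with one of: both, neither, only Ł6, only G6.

In Ł6: at x = 2/5 the value is 4/5 — not a tautology.
In G6: every assignment gives 1 — tautology.

only G6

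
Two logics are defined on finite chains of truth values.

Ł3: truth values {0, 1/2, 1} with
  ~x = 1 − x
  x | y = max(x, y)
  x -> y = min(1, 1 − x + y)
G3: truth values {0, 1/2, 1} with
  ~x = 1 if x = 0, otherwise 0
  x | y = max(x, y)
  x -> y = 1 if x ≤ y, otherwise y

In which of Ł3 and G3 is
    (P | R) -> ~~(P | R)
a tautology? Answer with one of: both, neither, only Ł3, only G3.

In Ł3: every assignment gives 1 — tautology.
In G3: every assignment gives 1 — tautology.

both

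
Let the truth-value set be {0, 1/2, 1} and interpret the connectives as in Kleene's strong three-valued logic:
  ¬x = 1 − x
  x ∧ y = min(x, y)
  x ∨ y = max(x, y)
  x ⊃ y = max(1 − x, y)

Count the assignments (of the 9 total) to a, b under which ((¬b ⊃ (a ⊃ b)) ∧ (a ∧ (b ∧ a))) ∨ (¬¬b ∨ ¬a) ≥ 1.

5

a = 0, b = 0 ↦ 1  ≥
a = 0, b = 1/2 ↦ 1  ≥
a = 0, b = 1 ↦ 1  ≥
a = 1/2, b = 0 ↦ 1/2  <
a = 1/2, b = 1/2 ↦ 1/2  <
a = 1/2, b = 1 ↦ 1  ≥
a = 1, b = 0 ↦ 0  <
a = 1, b = 1/2 ↦ 1/2  <
a = 1, b = 1 ↦ 1  ≥
So 5 of the 9 assignments meet the threshold.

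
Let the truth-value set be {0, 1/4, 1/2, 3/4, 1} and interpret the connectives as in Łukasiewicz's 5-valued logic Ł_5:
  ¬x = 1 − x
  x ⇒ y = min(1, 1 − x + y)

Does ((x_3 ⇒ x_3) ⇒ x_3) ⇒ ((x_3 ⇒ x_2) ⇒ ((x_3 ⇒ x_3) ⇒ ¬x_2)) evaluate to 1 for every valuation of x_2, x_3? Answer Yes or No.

No

Counterexample: take x_2 = 3/4, x_3 = 1/2.
x_3 ⇒ x_3 = 1/2 ⇒ 1/2 = 1
(x_3 ⇒ x_3) ⇒ x_3 = 1 ⇒ 1/2 = 1/2
x_3 ⇒ x_2 = 1/2 ⇒ 3/4 = 1
x_3 ⇒ x_3 = 1/2 ⇒ 1/2 = 1
¬x_2 = ¬3/4 = 1/4
(x_3 ⇒ x_3) ⇒ ¬x_2 = 1 ⇒ 1/4 = 1/4
(x_3 ⇒ x_2) ⇒ ((x_3 ⇒ x_3) ⇒ ¬x_2) = 1 ⇒ 1/4 = 1/4
((x_3 ⇒ x_3) ⇒ x_3) ⇒ ((x_3 ⇒ x_2) ⇒ ((x_3 ⇒ x_3) ⇒ ¬x_2)) = 1/2 ⇒ 1/4 = 3/4
This gives 3/4 ≠ 1.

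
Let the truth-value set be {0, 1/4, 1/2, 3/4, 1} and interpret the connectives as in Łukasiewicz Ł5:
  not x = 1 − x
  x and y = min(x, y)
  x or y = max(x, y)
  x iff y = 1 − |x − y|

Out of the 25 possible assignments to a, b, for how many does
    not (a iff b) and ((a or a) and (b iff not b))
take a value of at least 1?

0

value 1/2: 3 assignments
value 1/4: 6 assignments
value 0: 16 assignments
So 0 of the 25 assignments meet the threshold.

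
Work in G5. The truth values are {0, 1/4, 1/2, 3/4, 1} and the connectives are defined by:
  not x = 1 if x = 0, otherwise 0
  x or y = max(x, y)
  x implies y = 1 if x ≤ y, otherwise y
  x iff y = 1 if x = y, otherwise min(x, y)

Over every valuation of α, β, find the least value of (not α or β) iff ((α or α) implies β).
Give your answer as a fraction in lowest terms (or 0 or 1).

Take α = 1/4, β = 1/4:
not α = not 1/4 = 0
not α or β = 0 or 1/4 = 1/4
α or α = 1/4 or 1/4 = 1/4
(α or α) implies β = 1/4 implies 1/4 = 1
(not α or β) iff ((α or α) implies β) = 1/4 iff 1 = 1/4
No assignment yields a value below 1/4, so this is the minimum.

1/4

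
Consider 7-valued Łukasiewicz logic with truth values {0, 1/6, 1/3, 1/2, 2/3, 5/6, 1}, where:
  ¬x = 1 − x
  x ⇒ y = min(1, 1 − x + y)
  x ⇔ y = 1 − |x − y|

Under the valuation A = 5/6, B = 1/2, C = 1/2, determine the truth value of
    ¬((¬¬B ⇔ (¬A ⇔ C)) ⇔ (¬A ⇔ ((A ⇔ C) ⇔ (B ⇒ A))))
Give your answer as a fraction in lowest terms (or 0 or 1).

1/3

¬B = ¬1/2 = 1/2
¬¬B = ¬1/2 = 1/2
¬A = ¬5/6 = 1/6
¬A ⇔ C = 1/6 ⇔ 1/2 = 2/3
¬¬B ⇔ (¬A ⇔ C) = 1/2 ⇔ 2/3 = 5/6
¬A = ¬5/6 = 1/6
A ⇔ C = 5/6 ⇔ 1/2 = 2/3
B ⇒ A = 1/2 ⇒ 5/6 = 1
(A ⇔ C) ⇔ (B ⇒ A) = 2/3 ⇔ 1 = 2/3
¬A ⇔ ((A ⇔ C) ⇔ (B ⇒ A)) = 1/6 ⇔ 2/3 = 1/2
(¬¬B ⇔ (¬A ⇔ C)) ⇔ (¬A ⇔ ((A ⇔ C) ⇔ (B ⇒ A))) = 5/6 ⇔ 1/2 = 2/3
¬((¬¬B ⇔ (¬A ⇔ C)) ⇔ (¬A ⇔ ((A ⇔ C) ⇔ (B ⇒ A)))) = ¬2/3 = 1/3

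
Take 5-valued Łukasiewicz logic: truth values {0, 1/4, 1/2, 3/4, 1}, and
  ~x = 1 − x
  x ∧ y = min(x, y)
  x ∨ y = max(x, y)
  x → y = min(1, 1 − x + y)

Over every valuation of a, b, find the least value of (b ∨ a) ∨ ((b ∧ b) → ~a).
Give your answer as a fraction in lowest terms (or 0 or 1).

3/4

Take a = 1/2, b = 3/4:
b ∨ a = 3/4 ∨ 1/2 = 3/4
b ∧ b = 3/4 ∧ 3/4 = 3/4
~a = ~1/2 = 1/2
(b ∧ b) → ~a = 3/4 → 1/2 = 3/4
(b ∨ a) ∨ ((b ∧ b) → ~a) = 3/4 ∨ 3/4 = 3/4
No assignment yields a value below 3/4, so this is the minimum.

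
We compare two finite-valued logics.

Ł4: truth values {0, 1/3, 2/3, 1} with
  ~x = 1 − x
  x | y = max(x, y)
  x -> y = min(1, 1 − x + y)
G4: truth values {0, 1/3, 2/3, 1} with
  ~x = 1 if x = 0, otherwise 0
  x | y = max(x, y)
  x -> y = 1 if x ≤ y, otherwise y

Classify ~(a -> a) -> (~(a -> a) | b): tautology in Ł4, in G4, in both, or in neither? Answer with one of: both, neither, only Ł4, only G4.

In Ł4: every assignment gives 1 — tautology.
In G4: every assignment gives 1 — tautology.

both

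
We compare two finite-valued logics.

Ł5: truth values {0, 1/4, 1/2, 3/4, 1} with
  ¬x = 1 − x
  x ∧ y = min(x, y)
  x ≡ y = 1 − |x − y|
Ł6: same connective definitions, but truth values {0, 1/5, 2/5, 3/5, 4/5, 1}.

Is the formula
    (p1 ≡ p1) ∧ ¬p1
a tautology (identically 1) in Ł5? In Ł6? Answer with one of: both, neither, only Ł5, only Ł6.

In Ł5: at p1 = 1/4 the value is 3/4 — not a tautology.
In Ł6: at p1 = 1/5 the value is 4/5 — not a tautology.

neither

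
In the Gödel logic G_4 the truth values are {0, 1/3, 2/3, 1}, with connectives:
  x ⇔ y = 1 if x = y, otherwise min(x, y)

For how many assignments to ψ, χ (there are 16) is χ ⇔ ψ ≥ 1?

ψ = 0, χ = 0 ↦ 1  ≥
ψ = 0, χ = 1/3 ↦ 0  <
ψ = 0, χ = 2/3 ↦ 0  <
ψ = 0, χ = 1 ↦ 0  <
ψ = 1/3, χ = 0 ↦ 0  <
ψ = 1/3, χ = 1/3 ↦ 1  ≥
ψ = 1/3, χ = 2/3 ↦ 1/3  <
ψ = 1/3, χ = 1 ↦ 1/3  <
ψ = 2/3, χ = 0 ↦ 0  <
ψ = 2/3, χ = 1/3 ↦ 1/3  <
ψ = 2/3, χ = 2/3 ↦ 1  ≥
ψ = 2/3, χ = 1 ↦ 2/3  <
ψ = 1, χ = 0 ↦ 0  <
ψ = 1, χ = 1/3 ↦ 1/3  <
ψ = 1, χ = 2/3 ↦ 2/3  <
ψ = 1, χ = 1 ↦ 1  ≥
So 4 of the 16 assignments meet the threshold.

4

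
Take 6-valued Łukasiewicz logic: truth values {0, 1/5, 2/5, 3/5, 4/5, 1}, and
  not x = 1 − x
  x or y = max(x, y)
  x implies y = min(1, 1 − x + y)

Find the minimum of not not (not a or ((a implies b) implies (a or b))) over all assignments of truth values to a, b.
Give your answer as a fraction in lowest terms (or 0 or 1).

3/5

Take a = 2/5, b = 1/5:
not a = not 2/5 = 3/5
a implies b = 2/5 implies 1/5 = 4/5
a or b = 2/5 or 1/5 = 2/5
(a implies b) implies (a or b) = 4/5 implies 2/5 = 3/5
not a or ((a implies b) implies (a or b)) = 3/5 or 3/5 = 3/5
not (not a or ((a implies b) implies (a or b))) = not 3/5 = 2/5
not not (not a or ((a implies b) implies (a or b))) = not 2/5 = 3/5
No assignment yields a value below 3/5, so this is the minimum.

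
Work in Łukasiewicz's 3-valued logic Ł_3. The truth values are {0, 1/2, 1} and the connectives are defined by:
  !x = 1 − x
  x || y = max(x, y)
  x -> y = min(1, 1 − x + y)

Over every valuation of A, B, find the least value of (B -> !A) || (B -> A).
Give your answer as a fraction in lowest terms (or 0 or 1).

Take A = 1/2, B = 1:
!A = !1/2 = 1/2
B -> !A = 1 -> 1/2 = 1/2
B -> A = 1 -> 1/2 = 1/2
(B -> !A) || (B -> A) = 1/2 || 1/2 = 1/2
No assignment yields a value below 1/2, so this is the minimum.

1/2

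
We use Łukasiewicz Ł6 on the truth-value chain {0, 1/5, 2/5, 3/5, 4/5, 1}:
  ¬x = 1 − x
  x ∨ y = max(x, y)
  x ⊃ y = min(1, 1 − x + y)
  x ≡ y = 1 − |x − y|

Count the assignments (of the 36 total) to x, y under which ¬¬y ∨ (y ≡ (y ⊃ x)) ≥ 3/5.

20

value 1: 8 assignments (counts)
value 4/5: 8 assignments (counts)
value 3/5: 4 assignments (counts)
value 2/5: 5 assignments
value 1/5: 5 assignments
value 0: 6 assignments
So 20 of the 36 assignments meet the threshold.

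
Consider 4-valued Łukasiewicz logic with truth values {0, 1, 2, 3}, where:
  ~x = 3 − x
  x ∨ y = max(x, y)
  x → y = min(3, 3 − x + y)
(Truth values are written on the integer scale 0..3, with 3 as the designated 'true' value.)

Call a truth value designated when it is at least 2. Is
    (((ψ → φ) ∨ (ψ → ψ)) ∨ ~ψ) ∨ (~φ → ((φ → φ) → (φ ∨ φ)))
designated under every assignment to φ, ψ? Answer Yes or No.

φ = 0, ψ = 0 ↦ 3
φ = 0, ψ = 1 ↦ 3
φ = 0, ψ = 2 ↦ 3
φ = 0, ψ = 3 ↦ 3
φ = 1, ψ = 0 ↦ 3
φ = 1, ψ = 1 ↦ 3
φ = 1, ψ = 2 ↦ 3
φ = 1, ψ = 3 ↦ 3
φ = 2, ψ = 0 ↦ 3
φ = 2, ψ = 1 ↦ 3
φ = 2, ψ = 2 ↦ 3
φ = 2, ψ = 3 ↦ 3
φ = 3, ψ = 0 ↦ 3
φ = 3, ψ = 1 ↦ 3
φ = 3, ψ = 2 ↦ 3
φ = 3, ψ = 3 ↦ 3
Every assignment gives a value ≥ 2.

Yes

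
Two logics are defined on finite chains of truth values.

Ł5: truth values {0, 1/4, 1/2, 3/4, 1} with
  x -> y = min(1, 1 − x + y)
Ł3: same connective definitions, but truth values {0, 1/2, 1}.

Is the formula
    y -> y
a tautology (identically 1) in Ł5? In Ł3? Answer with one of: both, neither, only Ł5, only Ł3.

both

In Ł5: every assignment gives 1 — tautology.
In Ł3: every assignment gives 1 — tautology.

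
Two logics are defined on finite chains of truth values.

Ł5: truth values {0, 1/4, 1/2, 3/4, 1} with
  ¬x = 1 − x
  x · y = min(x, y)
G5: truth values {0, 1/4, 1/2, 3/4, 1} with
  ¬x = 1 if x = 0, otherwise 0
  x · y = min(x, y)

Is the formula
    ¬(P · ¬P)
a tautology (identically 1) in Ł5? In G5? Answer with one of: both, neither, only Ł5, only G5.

only G5

In Ł5: at P = 1/4 the value is 3/4 — not a tautology.
In G5: every assignment gives 1 — tautology.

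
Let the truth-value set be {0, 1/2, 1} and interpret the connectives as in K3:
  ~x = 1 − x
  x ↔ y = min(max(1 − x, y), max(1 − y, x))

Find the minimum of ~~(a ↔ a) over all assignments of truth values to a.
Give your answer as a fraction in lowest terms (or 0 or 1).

1/2

Take a = 1/2:
a ↔ a = 1/2 ↔ 1/2 = 1/2
~(a ↔ a) = ~1/2 = 1/2
~~(a ↔ a) = ~1/2 = 1/2
No assignment yields a value below 1/2, so this is the minimum.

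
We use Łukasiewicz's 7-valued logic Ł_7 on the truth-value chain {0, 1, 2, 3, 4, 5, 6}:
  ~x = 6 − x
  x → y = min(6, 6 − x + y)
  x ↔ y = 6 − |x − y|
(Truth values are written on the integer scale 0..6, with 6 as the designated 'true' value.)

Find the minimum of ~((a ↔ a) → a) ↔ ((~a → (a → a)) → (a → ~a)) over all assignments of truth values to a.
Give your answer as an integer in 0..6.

Take a = 3:
a ↔ a = 3 ↔ 3 = 6
(a ↔ a) → a = 6 → 3 = 3
~((a ↔ a) → a) = ~3 = 3
~a = ~3 = 3
a → a = 3 → 3 = 6
~a → (a → a) = 3 → 6 = 6
~a = ~3 = 3
a → ~a = 3 → 3 = 6
(~a → (a → a)) → (a → ~a) = 6 → 6 = 6
~((a ↔ a) → a) ↔ ((~a → (a → a)) → (a → ~a)) = 3 ↔ 6 = 3
No assignment yields a value below 3, so this is the minimum.

3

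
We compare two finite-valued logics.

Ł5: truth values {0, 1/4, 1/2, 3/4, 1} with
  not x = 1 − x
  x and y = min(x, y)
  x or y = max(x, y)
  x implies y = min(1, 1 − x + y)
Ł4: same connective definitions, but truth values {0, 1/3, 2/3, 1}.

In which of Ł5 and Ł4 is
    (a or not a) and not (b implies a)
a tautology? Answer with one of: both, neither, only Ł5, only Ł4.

In Ł5: at a = 0, b = 0 the value is 0 — not a tautology.
In Ł4: at a = 0, b = 0 the value is 0 — not a tautology.

neither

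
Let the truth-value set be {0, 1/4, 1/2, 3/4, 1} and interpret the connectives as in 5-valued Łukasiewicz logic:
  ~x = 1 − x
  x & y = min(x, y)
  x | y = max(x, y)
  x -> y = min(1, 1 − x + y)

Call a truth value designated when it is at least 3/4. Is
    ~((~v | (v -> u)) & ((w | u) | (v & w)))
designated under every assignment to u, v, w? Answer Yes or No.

Counterexample: take u = 0, v = 0, w = 1/2.
~v = ~0 = 1
v -> u = 0 -> 0 = 1
~v | (v -> u) = 1 | 1 = 1
w | u = 1/2 | 0 = 1/2
v & w = 0 & 1/2 = 0
(w | u) | (v & w) = 1/2 | 0 = 1/2
(~v | (v -> u)) & ((w | u) | (v & w)) = 1 & 1/2 = 1/2
~((~v | (v -> u)) & ((w | u) | (v & w))) = ~1/2 = 1/2
This gives 1/2, which is below 3/4.

No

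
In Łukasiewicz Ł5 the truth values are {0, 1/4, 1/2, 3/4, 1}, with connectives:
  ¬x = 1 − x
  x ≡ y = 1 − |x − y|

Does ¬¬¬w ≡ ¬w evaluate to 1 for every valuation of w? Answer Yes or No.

Yes

w = 0 ↦ 1
w = 1/4 ↦ 1
w = 1/2 ↦ 1
w = 3/4 ↦ 1
w = 1 ↦ 1
Every assignment gives a value ≥ 1.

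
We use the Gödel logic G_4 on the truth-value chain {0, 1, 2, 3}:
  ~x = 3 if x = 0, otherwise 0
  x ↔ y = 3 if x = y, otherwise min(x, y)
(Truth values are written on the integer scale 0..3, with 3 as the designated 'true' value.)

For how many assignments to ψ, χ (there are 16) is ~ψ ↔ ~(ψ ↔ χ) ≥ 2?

ψ = 0, χ = 0 ↦ 0  <
ψ = 0, χ = 1 ↦ 3  ≥
ψ = 0, χ = 2 ↦ 3  ≥
ψ = 0, χ = 3 ↦ 3  ≥
ψ = 1, χ = 0 ↦ 0  <
ψ = 1, χ = 1 ↦ 3  ≥
ψ = 1, χ = 2 ↦ 3  ≥
ψ = 1, χ = 3 ↦ 3  ≥
ψ = 2, χ = 0 ↦ 0  <
ψ = 2, χ = 1 ↦ 3  ≥
ψ = 2, χ = 2 ↦ 3  ≥
ψ = 2, χ = 3 ↦ 3  ≥
ψ = 3, χ = 0 ↦ 0  <
ψ = 3, χ = 1 ↦ 3  ≥
ψ = 3, χ = 2 ↦ 3  ≥
ψ = 3, χ = 3 ↦ 3  ≥
So 12 of the 16 assignments meet the threshold.

12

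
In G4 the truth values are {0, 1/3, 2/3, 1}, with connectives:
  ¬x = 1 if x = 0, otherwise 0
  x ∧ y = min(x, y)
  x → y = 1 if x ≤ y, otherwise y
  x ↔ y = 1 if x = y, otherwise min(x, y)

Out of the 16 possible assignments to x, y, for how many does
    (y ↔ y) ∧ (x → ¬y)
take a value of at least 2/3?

7

x = 0, y = 0 ↦ 1  ≥
x = 0, y = 1/3 ↦ 1  ≥
x = 0, y = 2/3 ↦ 1  ≥
x = 0, y = 1 ↦ 1  ≥
x = 1/3, y = 0 ↦ 1  ≥
x = 1/3, y = 1/3 ↦ 0  <
x = 1/3, y = 2/3 ↦ 0  <
x = 1/3, y = 1 ↦ 0  <
x = 2/3, y = 0 ↦ 1  ≥
x = 2/3, y = 1/3 ↦ 0  <
x = 2/3, y = 2/3 ↦ 0  <
x = 2/3, y = 1 ↦ 0  <
x = 1, y = 0 ↦ 1  ≥
x = 1, y = 1/3 ↦ 0  <
x = 1, y = 2/3 ↦ 0  <
x = 1, y = 1 ↦ 0  <
So 7 of the 16 assignments meet the threshold.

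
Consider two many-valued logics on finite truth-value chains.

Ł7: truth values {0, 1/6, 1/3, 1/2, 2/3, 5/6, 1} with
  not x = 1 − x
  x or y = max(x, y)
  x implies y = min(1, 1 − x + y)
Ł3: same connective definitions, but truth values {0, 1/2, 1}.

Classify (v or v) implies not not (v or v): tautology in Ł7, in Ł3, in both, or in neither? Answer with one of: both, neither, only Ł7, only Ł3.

both

In Ł7: every assignment gives 1 — tautology.
In Ł3: every assignment gives 1 — tautology.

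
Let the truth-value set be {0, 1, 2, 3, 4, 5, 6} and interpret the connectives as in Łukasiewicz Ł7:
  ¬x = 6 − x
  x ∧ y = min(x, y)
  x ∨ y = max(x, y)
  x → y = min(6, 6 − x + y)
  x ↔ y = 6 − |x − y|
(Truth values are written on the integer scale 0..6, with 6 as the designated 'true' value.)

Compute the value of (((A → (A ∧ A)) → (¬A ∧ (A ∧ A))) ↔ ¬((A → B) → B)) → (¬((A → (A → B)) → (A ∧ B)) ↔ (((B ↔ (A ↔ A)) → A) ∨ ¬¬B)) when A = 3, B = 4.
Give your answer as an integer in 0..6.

A ∧ A = 3 ∧ 3 = 3
A → (A ∧ A) = 3 → 3 = 6
¬A = ¬3 = 3
A ∧ A = 3 ∧ 3 = 3
¬A ∧ (A ∧ A) = 3 ∧ 3 = 3
(A → (A ∧ A)) → (¬A ∧ (A ∧ A)) = 6 → 3 = 3
A → B = 3 → 4 = 6
(A → B) → B = 6 → 4 = 4
¬((A → B) → B) = ¬4 = 2
((A → (A ∧ A)) → (¬A ∧ (A ∧ A))) ↔ ¬((A → B) → B) = 3 ↔ 2 = 5
A → B = 3 → 4 = 6
A → (A → B) = 3 → 6 = 6
A ∧ B = 3 ∧ 4 = 3
(A → (A → B)) → (A ∧ B) = 6 → 3 = 3
¬((A → (A → B)) → (A ∧ B)) = ¬3 = 3
A ↔ A = 3 ↔ 3 = 6
B ↔ (A ↔ A) = 4 ↔ 6 = 4
(B ↔ (A ↔ A)) → A = 4 → 3 = 5
¬B = ¬4 = 2
¬¬B = ¬2 = 4
((B ↔ (A ↔ A)) → A) ∨ ¬¬B = 5 ∨ 4 = 5
¬((A → (A → B)) → (A ∧ B)) ↔ (((B ↔ (A ↔ A)) → A) ∨ ¬¬B) = 3 ↔ 5 = 4
(((A → (A ∧ A)) → (¬A ∧ (A ∧ A))) ↔ ¬((A → B) → B)) → (¬((A → (A → B)) → (A ∧ B)) ↔ (((B ↔ (A ↔ A)) → A) ∨ ¬¬B)) = 5 → 4 = 5

5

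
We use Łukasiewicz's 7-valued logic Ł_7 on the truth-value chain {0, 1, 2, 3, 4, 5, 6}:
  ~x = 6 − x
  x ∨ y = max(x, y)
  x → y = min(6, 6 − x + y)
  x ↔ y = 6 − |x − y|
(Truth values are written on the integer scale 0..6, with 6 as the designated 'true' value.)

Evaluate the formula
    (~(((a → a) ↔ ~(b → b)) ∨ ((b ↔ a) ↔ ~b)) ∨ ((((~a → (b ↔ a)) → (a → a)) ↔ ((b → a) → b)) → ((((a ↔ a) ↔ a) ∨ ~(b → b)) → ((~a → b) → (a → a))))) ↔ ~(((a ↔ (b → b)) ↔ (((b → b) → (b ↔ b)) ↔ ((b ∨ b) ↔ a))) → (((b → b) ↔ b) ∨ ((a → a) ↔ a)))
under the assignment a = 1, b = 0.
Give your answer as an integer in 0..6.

1

a → a = 1 → 1 = 6
b → b = 0 → 0 = 6
~(b → b) = ~6 = 0
(a → a) ↔ ~(b → b) = 6 ↔ 0 = 0
b ↔ a = 0 ↔ 1 = 5
~b = ~0 = 6
(b ↔ a) ↔ ~b = 5 ↔ 6 = 5
((a → a) ↔ ~(b → b)) ∨ ((b ↔ a) ↔ ~b) = 0 ∨ 5 = 5
~(((a → a) ↔ ~(b → b)) ∨ ((b ↔ a) ↔ ~b)) = ~5 = 1
~a = ~1 = 5
b ↔ a = 0 ↔ 1 = 5
~a → (b ↔ a) = 5 → 5 = 6
a → a = 1 → 1 = 6
(~a → (b ↔ a)) → (a → a) = 6 → 6 = 6
b → a = 0 → 1 = 6
(b → a) → b = 6 → 0 = 0
((~a → (b ↔ a)) → (a → a)) ↔ ((b → a) → b) = 6 ↔ 0 = 0
a ↔ a = 1 ↔ 1 = 6
(a ↔ a) ↔ a = 6 ↔ 1 = 1
b → b = 0 → 0 = 6
~(b → b) = ~6 = 0
((a ↔ a) ↔ a) ∨ ~(b → b) = 1 ∨ 0 = 1
~a = ~1 = 5
~a → b = 5 → 0 = 1
a → a = 1 → 1 = 6
(~a → b) → (a → a) = 1 → 6 = 6
(((a ↔ a) ↔ a) ∨ ~(b → b)) → ((~a → b) → (a → a)) = 1 → 6 = 6
(((~a → (b ↔ a)) → (a → a)) ↔ ((b → a) → b)) → ((((a ↔ a) ↔ a) ∨ ~(b → b)) → ((~a → b) → (a → a))) = 0 → 6 = 6
~(((a → a) ↔ ~(b → b)) ∨ ((b ↔ a) ↔ ~b)) ∨ ((((~a → (b ↔ a)) → (a → a)) ↔ ((b → a) → b)) → ((((a ↔ a) ↔ a) ∨ ~(b → b)) → ((~a → b) → (a → a)))) = 1 ∨ 6 = 6
b → b = 0 → 0 = 6
a ↔ (b → b) = 1 ↔ 6 = 1
b → b = 0 → 0 = 6
b ↔ b = 0 ↔ 0 = 6
(b → b) → (b ↔ b) = 6 → 6 = 6
b ∨ b = 0 ∨ 0 = 0
(b ∨ b) ↔ a = 0 ↔ 1 = 5
((b → b) → (b ↔ b)) ↔ ((b ∨ b) ↔ a) = 6 ↔ 5 = 5
(a ↔ (b → b)) ↔ (((b → b) → (b ↔ b)) ↔ ((b ∨ b) ↔ a)) = 1 ↔ 5 = 2
b → b = 0 → 0 = 6
(b → b) ↔ b = 6 ↔ 0 = 0
a → a = 1 → 1 = 6
(a → a) ↔ a = 6 ↔ 1 = 1
((b → b) ↔ b) ∨ ((a → a) ↔ a) = 0 ∨ 1 = 1
((a ↔ (b → b)) ↔ (((b → b) → (b ↔ b)) ↔ ((b ∨ b) ↔ a))) → (((b → b) ↔ b) ∨ ((a → a) ↔ a)) = 2 → 1 = 5
~(((a ↔ (b → b)) ↔ (((b → b) → (b ↔ b)) ↔ ((b ∨ b) ↔ a))) → (((b → b) ↔ b) ∨ ((a → a) ↔ a))) = ~5 = 1
(~(((a → a) ↔ ~(b → b)) ∨ ((b ↔ a) ↔ ~b)) ∨ ((((~a → (b ↔ a)) → (a → a)) ↔ ((b → a) → b)) → ((((a ↔ a) ↔ a) ∨ ~(b → b)) → ((~a → b) → (a → a))))) ↔ ~(((a ↔ (b → b)) ↔ (((b → b) → (b ↔ b)) ↔ ((b ∨ b) ↔ a))) → (((b → b) ↔ b) ∨ ((a → a) ↔ a))) = 6 ↔ 1 = 1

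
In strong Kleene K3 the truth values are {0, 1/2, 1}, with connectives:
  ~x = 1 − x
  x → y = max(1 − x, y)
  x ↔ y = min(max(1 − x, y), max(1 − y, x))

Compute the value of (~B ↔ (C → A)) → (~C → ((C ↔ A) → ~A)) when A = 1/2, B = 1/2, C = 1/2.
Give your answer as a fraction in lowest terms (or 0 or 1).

~B = ~1/2 = 1/2
C → A = 1/2 → 1/2 = 1/2
~B ↔ (C → A) = 1/2 ↔ 1/2 = 1/2
~C = ~1/2 = 1/2
C ↔ A = 1/2 ↔ 1/2 = 1/2
~A = ~1/2 = 1/2
(C ↔ A) → ~A = 1/2 → 1/2 = 1/2
~C → ((C ↔ A) → ~A) = 1/2 → 1/2 = 1/2
(~B ↔ (C → A)) → (~C → ((C ↔ A) → ~A)) = 1/2 → 1/2 = 1/2

1/2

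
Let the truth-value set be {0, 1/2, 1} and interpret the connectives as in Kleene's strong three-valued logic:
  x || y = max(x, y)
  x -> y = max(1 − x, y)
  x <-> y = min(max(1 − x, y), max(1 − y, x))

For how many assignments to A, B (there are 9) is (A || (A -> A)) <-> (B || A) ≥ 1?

A = 0, B = 0 ↦ 0  <
A = 0, B = 1/2 ↦ 1/2  <
A = 0, B = 1 ↦ 1  ≥
A = 1/2, B = 0 ↦ 1/2  <
A = 1/2, B = 1/2 ↦ 1/2  <
A = 1/2, B = 1 ↦ 1/2  <
A = 1, B = 0 ↦ 1  ≥
A = 1, B = 1/2 ↦ 1  ≥
A = 1, B = 1 ↦ 1  ≥
So 4 of the 9 assignments meet the threshold.

4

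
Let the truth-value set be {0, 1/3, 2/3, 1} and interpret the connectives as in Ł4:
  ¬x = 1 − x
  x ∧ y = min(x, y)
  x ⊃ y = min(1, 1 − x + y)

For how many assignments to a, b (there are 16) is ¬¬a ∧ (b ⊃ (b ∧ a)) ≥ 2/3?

a = 0, b = 0 ↦ 0  <
a = 0, b = 1/3 ↦ 0  <
a = 0, b = 2/3 ↦ 0  <
a = 0, b = 1 ↦ 0  <
a = 1/3, b = 0 ↦ 1/3  <
a = 1/3, b = 1/3 ↦ 1/3  <
a = 1/3, b = 2/3 ↦ 1/3  <
a = 1/3, b = 1 ↦ 1/3  <
a = 2/3, b = 0 ↦ 2/3  ≥
a = 2/3, b = 1/3 ↦ 2/3  ≥
a = 2/3, b = 2/3 ↦ 2/3  ≥
a = 2/3, b = 1 ↦ 2/3  ≥
a = 1, b = 0 ↦ 1  ≥
a = 1, b = 1/3 ↦ 1  ≥
a = 1, b = 2/3 ↦ 1  ≥
a = 1, b = 1 ↦ 1  ≥
So 8 of the 16 assignments meet the threshold.

8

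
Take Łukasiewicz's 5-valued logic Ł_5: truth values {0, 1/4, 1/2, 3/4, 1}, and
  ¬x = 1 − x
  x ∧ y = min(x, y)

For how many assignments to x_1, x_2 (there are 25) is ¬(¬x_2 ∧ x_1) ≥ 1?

9

value 1: 9 assignments (counts)
value 3/4: 7 assignments
value 1/2: 5 assignments
value 1/4: 3 assignments
value 0: 1 assignment
So 9 of the 25 assignments meet the threshold.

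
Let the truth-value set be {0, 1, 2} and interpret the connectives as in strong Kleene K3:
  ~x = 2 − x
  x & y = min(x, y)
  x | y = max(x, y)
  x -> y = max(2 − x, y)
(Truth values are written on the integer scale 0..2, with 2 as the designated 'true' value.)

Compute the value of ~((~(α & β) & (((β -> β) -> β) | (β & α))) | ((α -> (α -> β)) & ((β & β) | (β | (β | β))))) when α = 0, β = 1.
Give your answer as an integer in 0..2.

α & β = 0 & 1 = 0
~(α & β) = ~0 = 2
β -> β = 1 -> 1 = 1
(β -> β) -> β = 1 -> 1 = 1
β & α = 1 & 0 = 0
((β -> β) -> β) | (β & α) = 1 | 0 = 1
~(α & β) & (((β -> β) -> β) | (β & α)) = 2 & 1 = 1
α -> β = 0 -> 1 = 2
α -> (α -> β) = 0 -> 2 = 2
β & β = 1 & 1 = 1
β | β = 1 | 1 = 1
β | (β | β) = 1 | 1 = 1
(β & β) | (β | (β | β)) = 1 | 1 = 1
(α -> (α -> β)) & ((β & β) | (β | (β | β))) = 2 & 1 = 1
(~(α & β) & (((β -> β) -> β) | (β & α))) | ((α -> (α -> β)) & ((β & β) | (β | (β | β)))) = 1 | 1 = 1
~((~(α & β) & (((β -> β) -> β) | (β & α))) | ((α -> (α -> β)) & ((β & β) | (β | (β | β))))) = ~1 = 1

1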